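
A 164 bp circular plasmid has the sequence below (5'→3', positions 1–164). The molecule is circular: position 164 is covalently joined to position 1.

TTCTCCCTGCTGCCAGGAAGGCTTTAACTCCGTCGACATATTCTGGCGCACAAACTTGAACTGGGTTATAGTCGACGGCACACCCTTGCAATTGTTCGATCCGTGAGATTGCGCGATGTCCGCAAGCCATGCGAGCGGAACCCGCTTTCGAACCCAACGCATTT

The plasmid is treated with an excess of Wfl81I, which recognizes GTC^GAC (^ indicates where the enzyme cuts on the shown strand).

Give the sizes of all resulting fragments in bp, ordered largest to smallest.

Wfl81I sites (GTCGAC) start at positions 32, 71.
Wfl81I cuts after base 3 of each site, so after positions 34, 73.
Circular molecule, 2 cuts → 2 fragments:
  35–73 → 39 bp
  74–164 then 1–34 → 91 + 34 = 125 bp
Sorted largest to smallest: 125, 39 bp.

125, 39 bp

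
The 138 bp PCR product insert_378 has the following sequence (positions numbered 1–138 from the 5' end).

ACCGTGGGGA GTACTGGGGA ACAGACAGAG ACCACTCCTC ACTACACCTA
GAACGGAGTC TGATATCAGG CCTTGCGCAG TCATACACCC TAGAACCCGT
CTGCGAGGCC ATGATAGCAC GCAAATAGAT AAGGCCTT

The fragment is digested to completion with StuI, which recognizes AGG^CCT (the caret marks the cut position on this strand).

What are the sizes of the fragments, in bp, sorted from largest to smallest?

StuI sites (AGGCCT) start at positions 68, 132.
StuI cuts after base 3 of each site, so after positions 70, 134.
Linear molecule, 2 cuts → 3 fragments:
  1–70 → 70 bp
  71–134 → 64 bp
  135–138 → 4 bp
Sorted largest to smallest: 70, 64, 4 bp.

70, 64, 4 bp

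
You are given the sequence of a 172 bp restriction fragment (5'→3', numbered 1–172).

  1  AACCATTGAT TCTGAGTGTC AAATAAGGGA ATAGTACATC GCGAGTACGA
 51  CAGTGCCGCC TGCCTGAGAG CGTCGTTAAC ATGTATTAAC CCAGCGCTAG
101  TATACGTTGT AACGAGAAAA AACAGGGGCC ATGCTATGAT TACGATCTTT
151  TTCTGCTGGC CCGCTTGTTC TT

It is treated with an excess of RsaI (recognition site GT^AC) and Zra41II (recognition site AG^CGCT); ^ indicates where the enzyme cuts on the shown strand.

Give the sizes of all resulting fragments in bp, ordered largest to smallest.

RsaI sites (GTAC) start at positions 34, 45.
RsaI cuts after base 2 of each site, so after positions 35, 46.
The Zra41II site (AGCGCT) starts at position 93.
Zra41II cuts after base 2 of each site, so after position 94.
Combined cut positions: 35, 46, 94.
Linear molecule, 3 cuts → 4 fragments:
  1–35 → 35 bp
  36–46 → 11 bp
  47–94 → 48 bp
  95–172 → 78 bp
Sorted largest to smallest: 78, 48, 35, 11 bp.

78, 48, 35, 11 bp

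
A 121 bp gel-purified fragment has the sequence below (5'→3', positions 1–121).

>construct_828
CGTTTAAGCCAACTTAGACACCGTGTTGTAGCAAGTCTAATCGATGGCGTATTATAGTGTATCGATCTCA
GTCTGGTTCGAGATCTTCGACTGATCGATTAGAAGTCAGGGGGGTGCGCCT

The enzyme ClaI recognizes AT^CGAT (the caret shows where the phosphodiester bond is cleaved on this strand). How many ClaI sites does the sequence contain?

3

ATCGAT occurs starting at positions 40, 61, 94.
ClaI cuts at 3 sites.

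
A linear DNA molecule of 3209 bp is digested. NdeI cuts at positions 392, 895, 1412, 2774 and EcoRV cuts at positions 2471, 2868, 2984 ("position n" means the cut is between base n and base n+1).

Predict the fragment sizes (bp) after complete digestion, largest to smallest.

1059, 517, 503, 392, 303, 225, 116, 94 bp

Combined cut positions (sorted): 392, 895, 1412, 2471, 2774, 2868, 2984.
Linear molecule, 7 cuts → 8 fragments:
  392 − 0 = 392 bp
  895 − 392 = 503 bp
  1412 − 895 = 517 bp
  2471 − 1412 = 1059 bp
  2774 − 2471 = 303 bp
  2868 − 2774 = 94 bp
  2984 − 2868 = 116 bp
  3209 − 2984 = 225 bp
Sorted largest to smallest: 1059, 517, 503, 392, 303, 225, 116, 94 bp.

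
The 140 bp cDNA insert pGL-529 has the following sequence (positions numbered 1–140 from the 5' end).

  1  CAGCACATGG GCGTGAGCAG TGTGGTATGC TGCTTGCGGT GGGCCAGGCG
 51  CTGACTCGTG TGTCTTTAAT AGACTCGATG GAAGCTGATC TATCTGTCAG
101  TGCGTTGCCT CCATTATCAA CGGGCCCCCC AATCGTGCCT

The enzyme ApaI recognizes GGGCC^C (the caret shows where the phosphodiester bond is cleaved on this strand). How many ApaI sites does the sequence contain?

1

GGGCCC occurs starting at position 122.
ApaI cuts at 1 site.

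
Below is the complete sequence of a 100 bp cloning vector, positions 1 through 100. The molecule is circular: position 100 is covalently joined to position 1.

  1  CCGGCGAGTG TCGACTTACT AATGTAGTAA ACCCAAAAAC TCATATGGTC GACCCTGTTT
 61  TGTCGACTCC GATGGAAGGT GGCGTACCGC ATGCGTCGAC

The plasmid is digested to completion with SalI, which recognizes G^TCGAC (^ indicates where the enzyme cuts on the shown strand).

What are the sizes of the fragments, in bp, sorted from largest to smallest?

SalI sites (GTCGAC) start at positions 10, 48, 62, 95.
SalI cuts after the first base of each site, so after positions 10, 48, 62, 95.
Circular molecule, 4 cuts → 4 fragments:
  11–48 → 38 bp
  49–62 → 14 bp
  63–95 → 33 bp
  96–100 then 1–10 → 5 + 10 = 15 bp
Sorted largest to smallest: 38, 33, 15, 14 bp.

38, 33, 15, 14 bp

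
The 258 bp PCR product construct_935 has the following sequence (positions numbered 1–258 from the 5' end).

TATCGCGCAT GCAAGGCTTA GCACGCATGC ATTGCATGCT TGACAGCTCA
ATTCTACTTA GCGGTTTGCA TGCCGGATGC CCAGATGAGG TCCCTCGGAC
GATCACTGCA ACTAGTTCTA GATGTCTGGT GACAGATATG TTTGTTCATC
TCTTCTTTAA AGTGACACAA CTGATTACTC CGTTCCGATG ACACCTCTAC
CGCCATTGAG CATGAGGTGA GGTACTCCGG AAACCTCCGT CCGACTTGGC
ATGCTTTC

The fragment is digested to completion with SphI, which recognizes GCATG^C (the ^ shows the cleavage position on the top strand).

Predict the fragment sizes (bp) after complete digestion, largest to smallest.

SphI sites (GCATGC) start at positions 7, 25, 34, 68, 249.
SphI cuts after base 5 of each site (before the last base), so after positions 11, 29, 38, 72, 253.
Linear molecule, 5 cuts → 6 fragments:
  1–11 → 11 bp
  12–29 → 18 bp
  30–38 → 9 bp
  39–72 → 34 bp
  73–253 → 181 bp
  254–258 → 5 bp
Sorted largest to smallest: 181, 34, 18, 11, 9, 5 bp.

181, 34, 18, 11, 9, 5 bp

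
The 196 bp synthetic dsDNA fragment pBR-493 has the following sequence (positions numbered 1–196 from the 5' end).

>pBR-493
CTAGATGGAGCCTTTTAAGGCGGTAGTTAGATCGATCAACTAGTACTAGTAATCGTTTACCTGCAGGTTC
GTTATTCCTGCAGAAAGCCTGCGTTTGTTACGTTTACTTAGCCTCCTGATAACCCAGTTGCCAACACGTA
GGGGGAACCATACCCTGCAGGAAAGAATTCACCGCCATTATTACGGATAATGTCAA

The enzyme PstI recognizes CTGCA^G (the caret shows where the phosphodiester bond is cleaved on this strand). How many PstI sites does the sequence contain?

3

CTGCAG occurs starting at positions 61, 78, 155.
PstI cuts at 3 sites.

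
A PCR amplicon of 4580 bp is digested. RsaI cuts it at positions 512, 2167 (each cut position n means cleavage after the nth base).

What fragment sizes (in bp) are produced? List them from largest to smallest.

2413, 1655, 512 bp

Linear molecule, 2 cuts → 3 fragments:
  512 − 0 = 512 bp
  2167 − 512 = 1655 bp
  4580 − 2167 = 2413 bp
Sorted largest to smallest: 2413, 1655, 512 bp.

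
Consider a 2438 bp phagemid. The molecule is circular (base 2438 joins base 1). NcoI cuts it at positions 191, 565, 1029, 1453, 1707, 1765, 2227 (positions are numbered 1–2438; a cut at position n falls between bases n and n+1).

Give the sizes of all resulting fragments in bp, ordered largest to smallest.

464, 462, 424, 402, 374, 254, 58 bp

Circular molecule, 7 cuts → 7 fragments:
  565 − 191 = 374 bp
  1029 − 565 = 464 bp
  1453 − 1029 = 424 bp
  1707 − 1453 = 254 bp
  1765 − 1707 = 58 bp
  2227 − 1765 = 462 bp
  wrap: 2438 − 2227 + 191 = 402 bp
Sorted largest to smallest: 464, 462, 424, 402, 374, 254, 58 bp.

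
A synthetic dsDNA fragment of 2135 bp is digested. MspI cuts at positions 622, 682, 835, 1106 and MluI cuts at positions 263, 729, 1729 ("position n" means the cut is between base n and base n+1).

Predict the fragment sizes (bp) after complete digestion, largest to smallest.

Combined cut positions (sorted): 263, 622, 682, 729, 835, 1106, 1729.
Linear molecule, 7 cuts → 8 fragments:
  263 − 0 = 263 bp
  622 − 263 = 359 bp
  682 − 622 = 60 bp
  729 − 682 = 47 bp
  835 − 729 = 106 bp
  1106 − 835 = 271 bp
  1729 − 1106 = 623 bp
  2135 − 1729 = 406 bp
Sorted largest to smallest: 623, 406, 359, 271, 263, 106, 60, 47 bp.

623, 406, 359, 271, 263, 106, 60, 47 bp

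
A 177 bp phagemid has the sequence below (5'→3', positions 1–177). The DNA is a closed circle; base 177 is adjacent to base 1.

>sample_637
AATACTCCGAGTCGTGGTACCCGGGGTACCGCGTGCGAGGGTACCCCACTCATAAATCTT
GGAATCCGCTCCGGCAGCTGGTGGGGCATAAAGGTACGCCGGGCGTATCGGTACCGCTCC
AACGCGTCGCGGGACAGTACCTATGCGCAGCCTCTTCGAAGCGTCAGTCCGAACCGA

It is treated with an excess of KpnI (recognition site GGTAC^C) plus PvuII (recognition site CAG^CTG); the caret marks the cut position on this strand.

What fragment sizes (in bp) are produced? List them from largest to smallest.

KpnI sites (GGTACC) start at positions 16, 25, 40, 110.
KpnI cuts after base 5 of each site (before the last base), so after positions 20, 29, 44, 114.
The PvuII site (CAGCTG) starts at position 75.
PvuII cuts after base 3 of each site, so after position 77.
Combined cut positions: 20, 29, 44, 77, 114.
Circular molecule, 5 cuts → 5 fragments:
  21–29 → 9 bp
  30–44 → 15 bp
  45–77 → 33 bp
  78–114 → 37 bp
  115–177 then 1–20 → 63 + 20 = 83 bp
Sorted largest to smallest: 83, 37, 33, 15, 9 bp.

83, 37, 33, 15, 9 bp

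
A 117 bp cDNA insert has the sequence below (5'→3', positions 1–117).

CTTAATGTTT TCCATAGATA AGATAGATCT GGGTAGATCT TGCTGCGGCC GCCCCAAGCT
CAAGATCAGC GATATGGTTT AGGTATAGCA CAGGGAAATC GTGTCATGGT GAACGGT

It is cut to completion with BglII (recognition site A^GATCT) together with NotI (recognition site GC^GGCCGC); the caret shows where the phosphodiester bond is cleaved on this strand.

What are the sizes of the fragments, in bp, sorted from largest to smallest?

BglII sites (AGATCT) start at positions 25, 35.
BglII cuts after the first base of each site, so after positions 25, 35.
The NotI site (GCGGCCGC) starts at position 45.
NotI cuts after base 2 of each site, so after position 46.
Combined cut positions: 25, 35, 46.
Linear molecule, 3 cuts → 4 fragments:
  1–25 → 25 bp
  26–35 → 10 bp
  36–46 → 11 bp
  47–117 → 71 bp
Sorted largest to smallest: 71, 25, 11, 10 bp.

71, 25, 11, 10 bp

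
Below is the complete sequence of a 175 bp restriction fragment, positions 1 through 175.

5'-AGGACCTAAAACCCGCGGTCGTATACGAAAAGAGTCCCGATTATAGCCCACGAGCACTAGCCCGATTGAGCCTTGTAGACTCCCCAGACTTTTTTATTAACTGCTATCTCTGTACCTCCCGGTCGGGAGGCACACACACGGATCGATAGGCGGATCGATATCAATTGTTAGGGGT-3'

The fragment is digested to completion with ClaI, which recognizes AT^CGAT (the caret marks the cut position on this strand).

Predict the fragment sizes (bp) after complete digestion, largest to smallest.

ClaI sites (ATCGAT) start at positions 142, 154.
ClaI cuts after base 2 of each site, so after positions 143, 155.
Linear molecule, 2 cuts → 3 fragments:
  1–143 → 143 bp
  144–155 → 12 bp
  156–175 → 20 bp
Sorted largest to smallest: 143, 20, 12 bp.

143, 20, 12 bp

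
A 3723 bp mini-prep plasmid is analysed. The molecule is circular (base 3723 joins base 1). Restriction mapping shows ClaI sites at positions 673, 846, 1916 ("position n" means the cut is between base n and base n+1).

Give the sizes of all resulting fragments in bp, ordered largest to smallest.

Circular molecule, 3 cuts → 3 fragments:
  846 − 673 = 173 bp
  1916 − 846 = 1070 bp
  wrap: 3723 − 1916 + 673 = 2480 bp
Sorted largest to smallest: 2480, 1070, 173 bp.

2480, 1070, 173 bp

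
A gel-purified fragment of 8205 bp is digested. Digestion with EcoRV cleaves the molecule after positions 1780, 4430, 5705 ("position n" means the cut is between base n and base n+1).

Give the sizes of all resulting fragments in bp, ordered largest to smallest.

Linear molecule, 3 cuts → 4 fragments:
  1780 − 0 = 1780 bp
  4430 − 1780 = 2650 bp
  5705 − 4430 = 1275 bp
  8205 − 5705 = 2500 bp
Sorted largest to smallest: 2650, 2500, 1780, 1275 bp.

2650, 2500, 1780, 1275 bp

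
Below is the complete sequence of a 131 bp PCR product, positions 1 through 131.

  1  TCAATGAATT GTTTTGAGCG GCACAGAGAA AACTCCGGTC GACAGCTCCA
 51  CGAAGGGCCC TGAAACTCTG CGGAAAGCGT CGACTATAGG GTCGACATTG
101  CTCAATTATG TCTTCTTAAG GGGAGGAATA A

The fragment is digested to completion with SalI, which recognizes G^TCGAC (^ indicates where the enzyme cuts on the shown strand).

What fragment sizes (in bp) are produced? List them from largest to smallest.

41, 40, 38, 12 bp

SalI sites (GTCGAC) start at positions 38, 79, 91.
SalI cuts after the first base of each site, so after positions 38, 79, 91.
Linear molecule, 3 cuts → 4 fragments:
  1–38 → 38 bp
  39–79 → 41 bp
  80–91 → 12 bp
  92–131 → 40 bp
Sorted largest to smallest: 41, 40, 38, 12 bp.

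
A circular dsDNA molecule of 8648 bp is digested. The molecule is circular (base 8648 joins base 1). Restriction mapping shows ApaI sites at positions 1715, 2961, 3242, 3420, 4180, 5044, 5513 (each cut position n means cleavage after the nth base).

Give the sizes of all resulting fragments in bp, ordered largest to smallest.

4850, 1246, 864, 760, 469, 281, 178 bp

Circular molecule, 7 cuts → 7 fragments:
  2961 − 1715 = 1246 bp
  3242 − 2961 = 281 bp
  3420 − 3242 = 178 bp
  4180 − 3420 = 760 bp
  5044 − 4180 = 864 bp
  5513 − 5044 = 469 bp
  wrap: 8648 − 5513 + 1715 = 4850 bp
Sorted largest to smallest: 4850, 1246, 864, 760, 469, 281, 178 bp.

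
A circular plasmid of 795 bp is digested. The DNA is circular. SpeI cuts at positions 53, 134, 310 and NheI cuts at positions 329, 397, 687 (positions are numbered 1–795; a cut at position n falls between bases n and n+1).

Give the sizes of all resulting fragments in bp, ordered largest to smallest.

290, 176, 161, 81, 68, 19 bp

Combined cut positions (sorted): 53, 134, 310, 329, 397, 687.
Circular molecule, 6 cuts → 6 fragments:
  134 − 53 = 81 bp
  310 − 134 = 176 bp
  329 − 310 = 19 bp
  397 − 329 = 68 bp
  687 − 397 = 290 bp
  wrap: 795 − 687 + 53 = 161 bp
Sorted largest to smallest: 290, 176, 161, 81, 68, 19 bp.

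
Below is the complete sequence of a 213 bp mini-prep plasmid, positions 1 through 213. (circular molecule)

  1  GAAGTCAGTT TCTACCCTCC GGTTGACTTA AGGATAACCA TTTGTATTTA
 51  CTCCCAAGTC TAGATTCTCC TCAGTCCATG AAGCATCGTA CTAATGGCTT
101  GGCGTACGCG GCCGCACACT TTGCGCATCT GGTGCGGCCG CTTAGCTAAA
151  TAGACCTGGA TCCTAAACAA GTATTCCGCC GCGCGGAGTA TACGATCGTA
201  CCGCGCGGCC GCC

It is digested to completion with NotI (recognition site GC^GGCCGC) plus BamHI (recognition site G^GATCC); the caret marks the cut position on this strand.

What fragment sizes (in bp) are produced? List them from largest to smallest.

NotI sites (GCGGCCGC) start at positions 108, 134, 205.
NotI cuts after base 2 of each site, so after positions 109, 135, 206.
The BamHI site (GGATCC) starts at position 158.
BamHI cuts after the first base of each site, so after position 158.
Combined cut positions: 109, 135, 158, 206.
Circular molecule, 4 cuts → 4 fragments:
  110–135 → 26 bp
  136–158 → 23 bp
  159–206 → 48 bp
  207–213 then 1–109 → 7 + 109 = 116 bp
Sorted largest to smallest: 116, 48, 26, 23 bp.

116, 48, 26, 23 bp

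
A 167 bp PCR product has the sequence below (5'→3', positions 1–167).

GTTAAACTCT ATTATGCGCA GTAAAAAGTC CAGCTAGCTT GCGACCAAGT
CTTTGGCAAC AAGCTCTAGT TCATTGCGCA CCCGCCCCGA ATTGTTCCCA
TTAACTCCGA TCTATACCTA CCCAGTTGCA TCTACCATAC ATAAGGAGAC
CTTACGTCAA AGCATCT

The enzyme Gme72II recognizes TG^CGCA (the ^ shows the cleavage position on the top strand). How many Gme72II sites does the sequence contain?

TGCGCA occurs starting at positions 15, 75.
Gme72II cuts at 2 sites.

2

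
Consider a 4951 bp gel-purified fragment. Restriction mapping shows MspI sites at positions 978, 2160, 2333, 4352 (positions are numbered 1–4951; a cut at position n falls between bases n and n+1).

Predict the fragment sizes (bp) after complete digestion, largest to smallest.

2019, 1182, 978, 599, 173 bp

Linear molecule, 4 cuts → 5 fragments:
  978 − 0 = 978 bp
  2160 − 978 = 1182 bp
  2333 − 2160 = 173 bp
  4352 − 2333 = 2019 bp
  4951 − 4352 = 599 bp
Sorted largest to smallest: 2019, 1182, 978, 599, 173 bp.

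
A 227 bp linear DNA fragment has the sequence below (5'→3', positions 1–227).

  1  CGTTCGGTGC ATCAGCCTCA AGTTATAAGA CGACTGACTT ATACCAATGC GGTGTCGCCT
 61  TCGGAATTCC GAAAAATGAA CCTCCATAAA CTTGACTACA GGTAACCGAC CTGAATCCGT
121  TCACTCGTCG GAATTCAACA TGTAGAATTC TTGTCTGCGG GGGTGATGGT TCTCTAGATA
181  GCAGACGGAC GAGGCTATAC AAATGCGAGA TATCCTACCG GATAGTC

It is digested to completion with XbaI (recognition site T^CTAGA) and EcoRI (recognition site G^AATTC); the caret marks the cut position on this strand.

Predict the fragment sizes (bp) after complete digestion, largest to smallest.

67, 64, 54, 28, 14 bp

The XbaI site (TCTAGA) starts at position 173.
XbaI cuts after the first base of each site, so after position 173.
EcoRI sites (GAATTC) start at positions 64, 131, 145.
EcoRI cuts after the first base of each site, so after positions 64, 131, 145.
Combined cut positions: 64, 131, 145, 173.
Linear molecule, 4 cuts → 5 fragments:
  1–64 → 64 bp
  65–131 → 67 bp
  132–145 → 14 bp
  146–173 → 28 bp
  174–227 → 54 bp
Sorted largest to smallest: 67, 64, 54, 28, 14 bp.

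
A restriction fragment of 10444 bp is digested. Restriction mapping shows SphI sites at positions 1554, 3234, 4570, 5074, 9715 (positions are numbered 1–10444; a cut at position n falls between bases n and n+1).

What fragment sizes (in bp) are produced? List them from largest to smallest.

4641, 1680, 1554, 1336, 729, 504 bp

Linear molecule, 5 cuts → 6 fragments:
  1554 − 0 = 1554 bp
  3234 − 1554 = 1680 bp
  4570 − 3234 = 1336 bp
  5074 − 4570 = 504 bp
  9715 − 5074 = 4641 bp
  10444 − 9715 = 729 bp
Sorted largest to smallest: 4641, 1680, 1554, 1336, 729, 504 bp.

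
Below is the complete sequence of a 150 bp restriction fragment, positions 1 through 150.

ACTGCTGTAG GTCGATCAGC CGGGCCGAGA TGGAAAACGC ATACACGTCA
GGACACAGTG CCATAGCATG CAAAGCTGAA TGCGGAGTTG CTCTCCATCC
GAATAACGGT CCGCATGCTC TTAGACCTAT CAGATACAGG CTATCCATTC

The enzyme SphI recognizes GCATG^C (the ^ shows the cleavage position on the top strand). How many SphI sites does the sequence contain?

GCATGC occurs starting at positions 66, 113.
SphI cuts at 2 sites.

2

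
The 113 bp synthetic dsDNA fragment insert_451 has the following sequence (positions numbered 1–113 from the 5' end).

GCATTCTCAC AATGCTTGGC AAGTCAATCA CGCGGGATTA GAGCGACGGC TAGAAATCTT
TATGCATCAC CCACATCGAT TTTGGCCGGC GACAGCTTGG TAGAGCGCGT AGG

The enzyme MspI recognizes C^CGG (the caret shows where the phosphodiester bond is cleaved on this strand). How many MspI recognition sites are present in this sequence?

CCGG occurs starting at position 86.
MspI cuts at 1 site.

1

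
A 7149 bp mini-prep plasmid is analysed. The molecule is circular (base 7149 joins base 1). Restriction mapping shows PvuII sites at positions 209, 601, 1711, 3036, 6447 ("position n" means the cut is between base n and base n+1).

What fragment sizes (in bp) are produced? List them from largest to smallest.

Circular molecule, 5 cuts → 5 fragments:
  601 − 209 = 392 bp
  1711 − 601 = 1110 bp
  3036 − 1711 = 1325 bp
  6447 − 3036 = 3411 bp
  wrap: 7149 − 6447 + 209 = 911 bp
Sorted largest to smallest: 3411, 1325, 1110, 911, 392 bp.

3411, 1325, 1110, 911, 392 bp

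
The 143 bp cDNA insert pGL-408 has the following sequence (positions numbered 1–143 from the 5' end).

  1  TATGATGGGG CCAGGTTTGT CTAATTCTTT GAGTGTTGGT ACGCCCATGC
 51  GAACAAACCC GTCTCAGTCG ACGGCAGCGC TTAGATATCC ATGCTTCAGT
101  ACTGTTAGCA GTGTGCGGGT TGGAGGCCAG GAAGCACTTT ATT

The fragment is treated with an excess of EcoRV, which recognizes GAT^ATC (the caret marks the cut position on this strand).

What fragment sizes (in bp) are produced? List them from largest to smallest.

The EcoRV site (GATATC) starts at position 84.
EcoRV cuts after base 3 of each site, so after position 86.
Linear molecule, 1 cut → 2 fragments:
  1–86 → 86 bp
  87–143 → 57 bp
Sorted largest to smallest: 86, 57 bp.

86, 57 bp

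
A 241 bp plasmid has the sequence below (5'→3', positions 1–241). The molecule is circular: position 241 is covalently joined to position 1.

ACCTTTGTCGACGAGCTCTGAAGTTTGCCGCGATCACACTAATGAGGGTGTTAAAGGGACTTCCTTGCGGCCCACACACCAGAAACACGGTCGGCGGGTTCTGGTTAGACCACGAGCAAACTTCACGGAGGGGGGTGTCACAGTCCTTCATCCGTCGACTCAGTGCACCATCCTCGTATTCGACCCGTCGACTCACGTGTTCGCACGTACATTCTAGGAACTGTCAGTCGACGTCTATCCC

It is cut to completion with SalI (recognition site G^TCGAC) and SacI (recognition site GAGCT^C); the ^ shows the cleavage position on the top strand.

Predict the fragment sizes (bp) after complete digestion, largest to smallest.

SalI sites (GTCGAC) start at positions 7, 154, 187, 227.
SalI cuts after the first base of each site, so after positions 7, 154, 187, 227.
The SacI site (GAGCTC) starts at position 13.
SacI cuts after base 5 of each site (before the last base), so after position 17.
Combined cut positions: 7, 17, 154, 187, 227.
Circular molecule, 5 cuts → 5 fragments:
  8–17 → 10 bp
  18–154 → 137 bp
  155–187 → 33 bp
  188–227 → 40 bp
  228–241 then 1–7 → 14 + 7 = 21 bp
Sorted largest to smallest: 137, 40, 33, 21, 10 bp.

137, 40, 33, 21, 10 bp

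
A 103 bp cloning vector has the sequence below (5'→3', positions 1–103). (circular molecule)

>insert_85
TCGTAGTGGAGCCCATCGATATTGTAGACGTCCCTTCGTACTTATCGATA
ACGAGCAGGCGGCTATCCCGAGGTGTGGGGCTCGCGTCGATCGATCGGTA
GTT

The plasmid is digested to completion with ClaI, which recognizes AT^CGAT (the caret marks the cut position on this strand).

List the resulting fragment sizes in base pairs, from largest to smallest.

ClaI sites (ATCGAT) start at positions 15, 44, 90.
ClaI cuts after base 2 of each site, so after positions 16, 45, 91.
Circular molecule, 3 cuts → 3 fragments:
  17–45 → 29 bp
  46–91 → 46 bp
  92–103 then 1–16 → 12 + 16 = 28 bp
Sorted largest to smallest: 46, 29, 28 bp.

46, 29, 28 bp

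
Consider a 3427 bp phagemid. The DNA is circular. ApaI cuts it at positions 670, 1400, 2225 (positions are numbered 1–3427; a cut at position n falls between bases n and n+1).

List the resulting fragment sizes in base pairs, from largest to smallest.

Circular molecule, 3 cuts → 3 fragments:
  1400 − 670 = 730 bp
  2225 − 1400 = 825 bp
  wrap: 3427 − 2225 + 670 = 1872 bp
Sorted largest to smallest: 1872, 825, 730 bp.

1872, 825, 730 bp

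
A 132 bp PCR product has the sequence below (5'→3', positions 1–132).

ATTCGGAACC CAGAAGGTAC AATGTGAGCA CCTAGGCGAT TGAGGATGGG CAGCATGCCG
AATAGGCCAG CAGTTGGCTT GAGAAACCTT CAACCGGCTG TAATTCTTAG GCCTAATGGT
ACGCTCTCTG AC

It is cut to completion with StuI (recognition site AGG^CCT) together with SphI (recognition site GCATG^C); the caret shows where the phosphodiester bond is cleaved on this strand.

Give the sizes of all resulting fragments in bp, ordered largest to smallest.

57, 54, 21 bp

The StuI site (AGGCCT) starts at position 109.
StuI cuts after base 3 of each site, so after position 111.
The SphI site (GCATGC) starts at position 53.
SphI cuts after base 5 of each site (before the last base), so after position 57.
Combined cut positions: 57, 111.
Linear molecule, 2 cuts → 3 fragments:
  1–57 → 57 bp
  58–111 → 54 bp
  112–132 → 21 bp
Sorted largest to smallest: 57, 54, 21 bp.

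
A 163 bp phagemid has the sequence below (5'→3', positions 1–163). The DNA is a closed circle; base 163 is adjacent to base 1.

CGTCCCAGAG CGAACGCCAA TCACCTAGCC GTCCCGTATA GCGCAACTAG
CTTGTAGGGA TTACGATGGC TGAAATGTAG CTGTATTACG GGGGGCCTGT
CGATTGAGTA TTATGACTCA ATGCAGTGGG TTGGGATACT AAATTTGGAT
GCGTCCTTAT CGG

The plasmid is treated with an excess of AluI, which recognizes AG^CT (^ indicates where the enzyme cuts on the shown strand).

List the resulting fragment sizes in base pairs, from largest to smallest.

133, 30 bp

AluI sites (AGCT) start at positions 49, 79.
AluI cuts after base 2 of each site, so after positions 50, 80.
Circular molecule, 2 cuts → 2 fragments:
  51–80 → 30 bp
  81–163 then 1–50 → 83 + 50 = 133 bp
Sorted largest to smallest: 133, 30 bp.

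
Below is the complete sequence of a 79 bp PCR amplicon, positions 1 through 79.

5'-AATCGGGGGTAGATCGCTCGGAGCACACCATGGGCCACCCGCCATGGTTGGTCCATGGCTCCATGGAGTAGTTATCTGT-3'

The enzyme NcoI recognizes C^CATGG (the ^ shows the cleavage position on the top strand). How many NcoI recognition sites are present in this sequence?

4

CCATGG occurs starting at positions 28, 42, 53, 61.
NcoI cuts at 4 sites.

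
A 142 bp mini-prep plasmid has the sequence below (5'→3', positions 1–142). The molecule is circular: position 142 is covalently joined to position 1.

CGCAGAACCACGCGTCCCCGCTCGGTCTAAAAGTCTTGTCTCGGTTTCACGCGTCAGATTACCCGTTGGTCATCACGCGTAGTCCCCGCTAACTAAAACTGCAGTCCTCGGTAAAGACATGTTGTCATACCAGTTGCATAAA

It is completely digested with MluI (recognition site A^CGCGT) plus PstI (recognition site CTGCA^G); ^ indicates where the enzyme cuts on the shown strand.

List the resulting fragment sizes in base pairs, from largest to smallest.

MluI sites (ACGCGT) start at positions 10, 49, 75.
MluI cuts after the first base of each site, so after positions 10, 49, 75.
The PstI site (CTGCAG) starts at position 99.
PstI cuts after base 5 of each site (before the last base), so after position 103.
Combined cut positions: 10, 49, 75, 103.
Circular molecule, 4 cuts → 4 fragments:
  11–49 → 39 bp
  50–75 → 26 bp
  76–103 → 28 bp
  104–142 then 1–10 → 39 + 10 = 49 bp
Sorted largest to smallest: 49, 39, 28, 26 bp.

49, 39, 28, 26 bp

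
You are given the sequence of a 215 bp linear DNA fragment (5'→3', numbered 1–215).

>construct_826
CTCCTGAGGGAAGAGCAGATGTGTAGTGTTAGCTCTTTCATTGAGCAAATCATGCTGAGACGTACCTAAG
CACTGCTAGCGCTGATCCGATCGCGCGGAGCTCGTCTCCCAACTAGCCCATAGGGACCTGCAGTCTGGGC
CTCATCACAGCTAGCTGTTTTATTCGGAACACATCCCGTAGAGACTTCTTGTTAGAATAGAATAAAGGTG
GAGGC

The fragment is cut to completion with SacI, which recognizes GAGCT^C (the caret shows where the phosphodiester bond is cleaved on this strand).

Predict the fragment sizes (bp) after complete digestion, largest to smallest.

The SacI site (GAGCTC) starts at position 98.
SacI cuts after base 5 of each site (before the last base), so after position 102.
Linear molecule, 1 cut → 2 fragments:
  1–102 → 102 bp
  103–215 → 113 bp
Sorted largest to smallest: 113, 102 bp.

113, 102 bp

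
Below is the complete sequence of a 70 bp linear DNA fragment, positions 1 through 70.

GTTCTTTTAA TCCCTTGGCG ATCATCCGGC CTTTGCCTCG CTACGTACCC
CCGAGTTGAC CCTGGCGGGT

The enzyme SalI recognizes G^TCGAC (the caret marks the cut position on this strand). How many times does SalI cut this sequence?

0

No occurrence of GTCGAC is present in the sequence.
SalI does not cut: 0 sites.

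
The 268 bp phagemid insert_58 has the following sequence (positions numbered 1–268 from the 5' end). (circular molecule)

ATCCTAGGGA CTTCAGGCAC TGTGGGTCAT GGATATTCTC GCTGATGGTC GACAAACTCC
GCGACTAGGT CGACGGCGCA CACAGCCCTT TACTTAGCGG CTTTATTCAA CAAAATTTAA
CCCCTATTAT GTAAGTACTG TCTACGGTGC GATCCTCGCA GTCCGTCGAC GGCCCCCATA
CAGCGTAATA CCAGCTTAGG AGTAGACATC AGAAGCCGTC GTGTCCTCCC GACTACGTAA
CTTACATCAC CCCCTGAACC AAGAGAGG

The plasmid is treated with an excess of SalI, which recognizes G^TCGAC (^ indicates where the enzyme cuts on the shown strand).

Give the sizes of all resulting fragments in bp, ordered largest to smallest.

SalI sites (GTCGAC) start at positions 48, 69, 165.
SalI cuts after the first base of each site, so after positions 48, 69, 165.
Circular molecule, 3 cuts → 3 fragments:
  49–69 → 21 bp
  70–165 → 96 bp
  166–268 then 1–48 → 103 + 48 = 151 bp
Sorted largest to smallest: 151, 96, 21 bp.

151, 96, 21 bp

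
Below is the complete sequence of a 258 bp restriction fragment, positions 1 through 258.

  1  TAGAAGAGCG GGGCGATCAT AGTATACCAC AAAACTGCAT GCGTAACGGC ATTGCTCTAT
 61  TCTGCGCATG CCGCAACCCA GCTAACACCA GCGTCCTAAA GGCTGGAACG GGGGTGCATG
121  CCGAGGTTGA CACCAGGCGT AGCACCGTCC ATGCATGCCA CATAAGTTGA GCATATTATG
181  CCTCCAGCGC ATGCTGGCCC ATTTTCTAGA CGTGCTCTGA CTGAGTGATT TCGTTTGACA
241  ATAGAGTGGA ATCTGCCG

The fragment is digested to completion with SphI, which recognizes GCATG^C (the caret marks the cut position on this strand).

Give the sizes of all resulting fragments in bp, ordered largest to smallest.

SphI sites (GCATGC) start at positions 37, 66, 116, 153, 189.
SphI cuts after base 5 of each site (before the last base), so after positions 41, 70, 120, 157, 193.
Linear molecule, 5 cuts → 6 fragments:
  1–41 → 41 bp
  42–70 → 29 bp
  71–120 → 50 bp
  121–157 → 37 bp
  158–193 → 36 bp
  194–258 → 65 bp
Sorted largest to smallest: 65, 50, 41, 37, 36, 29 bp.

65, 50, 41, 37, 36, 29 bp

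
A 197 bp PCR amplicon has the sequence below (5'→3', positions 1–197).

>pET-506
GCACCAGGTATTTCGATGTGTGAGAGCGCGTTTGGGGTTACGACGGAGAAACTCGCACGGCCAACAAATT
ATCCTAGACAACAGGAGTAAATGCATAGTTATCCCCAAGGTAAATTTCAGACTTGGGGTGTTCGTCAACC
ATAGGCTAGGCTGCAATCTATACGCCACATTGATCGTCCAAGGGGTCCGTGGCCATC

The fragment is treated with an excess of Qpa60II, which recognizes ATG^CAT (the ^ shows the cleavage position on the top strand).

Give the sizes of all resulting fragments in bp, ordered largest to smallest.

The Qpa60II site (ATGCAT) starts at position 91.
Qpa60II cuts after base 3 of each site, so after position 93.
Linear molecule, 1 cut → 2 fragments:
  1–93 → 93 bp
  94–197 → 104 bp
Sorted largest to smallest: 104, 93 bp.

104, 93 bp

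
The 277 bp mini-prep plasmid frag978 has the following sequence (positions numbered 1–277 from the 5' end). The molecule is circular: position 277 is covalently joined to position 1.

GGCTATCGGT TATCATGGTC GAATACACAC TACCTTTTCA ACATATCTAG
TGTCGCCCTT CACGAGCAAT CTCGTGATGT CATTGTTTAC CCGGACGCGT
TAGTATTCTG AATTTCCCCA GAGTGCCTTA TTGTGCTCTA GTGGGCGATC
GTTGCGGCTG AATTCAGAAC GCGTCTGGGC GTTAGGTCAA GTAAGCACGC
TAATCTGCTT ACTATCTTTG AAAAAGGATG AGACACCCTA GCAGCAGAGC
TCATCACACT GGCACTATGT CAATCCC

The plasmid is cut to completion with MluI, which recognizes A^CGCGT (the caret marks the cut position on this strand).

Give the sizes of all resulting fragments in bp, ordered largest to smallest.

203, 74 bp

MluI sites (ACGCGT) start at positions 95, 169.
MluI cuts after the first base of each site, so after positions 95, 169.
Circular molecule, 2 cuts → 2 fragments:
  96–169 → 74 bp
  170–277 then 1–95 → 108 + 95 = 203 bp
Sorted largest to smallest: 203, 74 bp.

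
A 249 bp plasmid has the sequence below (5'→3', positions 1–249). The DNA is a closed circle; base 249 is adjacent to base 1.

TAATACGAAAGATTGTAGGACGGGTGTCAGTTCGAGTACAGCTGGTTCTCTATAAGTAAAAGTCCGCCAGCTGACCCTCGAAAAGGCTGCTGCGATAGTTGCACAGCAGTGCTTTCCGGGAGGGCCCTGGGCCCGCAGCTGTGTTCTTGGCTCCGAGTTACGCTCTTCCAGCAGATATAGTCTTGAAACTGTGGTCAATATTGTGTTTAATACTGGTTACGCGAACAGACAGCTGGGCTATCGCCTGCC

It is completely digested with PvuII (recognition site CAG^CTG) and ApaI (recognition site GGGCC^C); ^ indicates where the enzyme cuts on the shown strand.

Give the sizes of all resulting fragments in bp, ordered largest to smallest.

PvuII sites (CAGCTG) start at positions 39, 68, 136, 230.
PvuII cuts after base 3 of each site, so after positions 41, 70, 138, 232.
ApaI sites (GGGCCC) start at positions 122, 129.
ApaI cuts after base 5 of each site (before the last base), so after positions 126, 133.
Combined cut positions: 41, 70, 126, 133, 138, 232.
Circular molecule, 6 cuts → 6 fragments:
  42–70 → 29 bp
  71–126 → 56 bp
  127–133 → 7 bp
  134–138 → 5 bp
  139–232 → 94 bp
  233–249 then 1–41 → 17 + 41 = 58 bp
Sorted largest to smallest: 94, 58, 56, 29, 7, 5 bp.

94, 58, 56, 29, 7, 5 bp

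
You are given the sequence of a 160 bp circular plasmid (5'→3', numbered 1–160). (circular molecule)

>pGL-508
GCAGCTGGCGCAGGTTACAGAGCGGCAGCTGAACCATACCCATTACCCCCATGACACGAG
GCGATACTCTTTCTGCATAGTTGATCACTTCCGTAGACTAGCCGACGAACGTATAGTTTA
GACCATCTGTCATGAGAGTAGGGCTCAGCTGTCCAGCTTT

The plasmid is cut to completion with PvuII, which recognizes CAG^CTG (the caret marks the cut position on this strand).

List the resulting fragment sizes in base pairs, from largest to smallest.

PvuII sites (CAGCTG) start at positions 2, 26, 146.
PvuII cuts after base 3 of each site, so after positions 4, 28, 148.
Circular molecule, 3 cuts → 3 fragments:
  5–28 → 24 bp
  29–148 → 120 bp
  149–160 then 1–4 → 12 + 4 = 16 bp
Sorted largest to smallest: 120, 24, 16 bp.

120, 24, 16 bp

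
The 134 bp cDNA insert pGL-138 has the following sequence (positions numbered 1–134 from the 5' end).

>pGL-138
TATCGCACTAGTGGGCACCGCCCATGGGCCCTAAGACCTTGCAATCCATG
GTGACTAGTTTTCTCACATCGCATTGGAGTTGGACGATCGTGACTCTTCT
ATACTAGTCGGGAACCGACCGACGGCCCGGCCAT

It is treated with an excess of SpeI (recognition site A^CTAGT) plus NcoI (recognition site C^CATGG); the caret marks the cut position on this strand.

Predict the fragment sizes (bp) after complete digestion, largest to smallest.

SpeI sites (ACTAGT) start at positions 7, 54, 103.
SpeI cuts after the first base of each site, so after positions 7, 54, 103.
NcoI sites (CCATGG) start at positions 22, 46.
NcoI cuts after the first base of each site, so after positions 22, 46.
Combined cut positions: 7, 22, 46, 54, 103.
Linear molecule, 5 cuts → 6 fragments:
  1–7 → 7 bp
  8–22 → 15 bp
  23–46 → 24 bp
  47–54 → 8 bp
  55–103 → 49 bp
  104–134 → 31 bp
Sorted largest to smallest: 49, 31, 24, 15, 8, 7 bp.

49, 31, 24, 15, 8, 7 bp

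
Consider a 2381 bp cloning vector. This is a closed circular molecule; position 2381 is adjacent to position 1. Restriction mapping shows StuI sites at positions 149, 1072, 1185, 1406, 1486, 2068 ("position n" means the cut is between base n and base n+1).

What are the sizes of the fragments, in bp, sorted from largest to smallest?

Circular molecule, 6 cuts → 6 fragments:
  1072 − 149 = 923 bp
  1185 − 1072 = 113 bp
  1406 − 1185 = 221 bp
  1486 − 1406 = 80 bp
  2068 − 1486 = 582 bp
  wrap: 2381 − 2068 + 149 = 462 bp
Sorted largest to smallest: 923, 582, 462, 221, 113, 80 bp.

923, 582, 462, 221, 113, 80 bp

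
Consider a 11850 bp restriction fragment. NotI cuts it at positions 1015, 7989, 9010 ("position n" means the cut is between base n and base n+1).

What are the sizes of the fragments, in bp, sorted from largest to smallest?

Linear molecule, 3 cuts → 4 fragments:
  1015 − 0 = 1015 bp
  7989 − 1015 = 6974 bp
  9010 − 7989 = 1021 bp
  11850 − 9010 = 2840 bp
Sorted largest to smallest: 6974, 2840, 1021, 1015 bp.

6974, 2840, 1021, 1015 bp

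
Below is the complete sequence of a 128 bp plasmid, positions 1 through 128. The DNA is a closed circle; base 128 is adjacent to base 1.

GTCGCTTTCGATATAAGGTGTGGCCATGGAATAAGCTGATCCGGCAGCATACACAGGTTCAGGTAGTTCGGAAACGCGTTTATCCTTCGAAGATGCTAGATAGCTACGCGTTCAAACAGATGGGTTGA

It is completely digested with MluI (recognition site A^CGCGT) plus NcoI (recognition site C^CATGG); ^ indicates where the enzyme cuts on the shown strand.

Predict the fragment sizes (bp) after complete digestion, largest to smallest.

MluI sites (ACGCGT) start at positions 74, 106.
MluI cuts after the first base of each site, so after positions 74, 106.
The NcoI site (CCATGG) starts at position 24.
NcoI cuts after the first base of each site, so after position 24.
Combined cut positions: 24, 74, 106.
Circular molecule, 3 cuts → 3 fragments:
  25–74 → 50 bp
  75–106 → 32 bp
  107–128 then 1–24 → 22 + 24 = 46 bp
Sorted largest to smallest: 50, 46, 32 bp.

50, 46, 32 bp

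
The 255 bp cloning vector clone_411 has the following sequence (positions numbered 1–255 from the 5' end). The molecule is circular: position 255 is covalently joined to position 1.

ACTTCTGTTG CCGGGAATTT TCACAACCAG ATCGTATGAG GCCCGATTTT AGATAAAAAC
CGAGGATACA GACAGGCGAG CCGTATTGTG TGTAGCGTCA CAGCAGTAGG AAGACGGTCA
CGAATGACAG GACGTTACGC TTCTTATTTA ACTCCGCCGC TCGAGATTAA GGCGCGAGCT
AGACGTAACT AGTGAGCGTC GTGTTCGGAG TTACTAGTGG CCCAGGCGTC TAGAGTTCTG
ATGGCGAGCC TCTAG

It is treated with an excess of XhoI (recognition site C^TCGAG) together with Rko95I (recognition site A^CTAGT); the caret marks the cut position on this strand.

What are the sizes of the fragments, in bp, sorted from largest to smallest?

The XhoI site (CTCGAG) starts at position 160.
XhoI cuts after the first base of each site, so after position 160.
Rko95I sites (ACTAGT) start at positions 188, 213.
Rko95I cuts after the first base of each site, so after positions 188, 213.
Combined cut positions: 160, 188, 213.
Circular molecule, 3 cuts → 3 fragments:
  161–188 → 28 bp
  189–213 → 25 bp
  214–255 then 1–160 → 42 + 160 = 202 bp
Sorted largest to smallest: 202, 28, 25 bp.

202, 28, 25 bp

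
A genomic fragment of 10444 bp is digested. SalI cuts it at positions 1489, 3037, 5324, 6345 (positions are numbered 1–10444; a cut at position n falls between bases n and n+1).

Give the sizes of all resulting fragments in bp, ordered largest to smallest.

Linear molecule, 4 cuts → 5 fragments:
  1489 − 0 = 1489 bp
  3037 − 1489 = 1548 bp
  5324 − 3037 = 2287 bp
  6345 − 5324 = 1021 bp
  10444 − 6345 = 4099 bp
Sorted largest to smallest: 4099, 2287, 1548, 1489, 1021 bp.

4099, 2287, 1548, 1489, 1021 bp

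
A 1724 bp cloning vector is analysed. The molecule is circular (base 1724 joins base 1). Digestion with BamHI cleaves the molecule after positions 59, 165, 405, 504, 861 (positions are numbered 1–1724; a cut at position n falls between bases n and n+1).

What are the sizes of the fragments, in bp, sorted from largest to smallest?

922, 357, 240, 106, 99 bp

Circular molecule, 5 cuts → 5 fragments:
  165 − 59 = 106 bp
  405 − 165 = 240 bp
  504 − 405 = 99 bp
  861 − 504 = 357 bp
  wrap: 1724 − 861 + 59 = 922 bp
Sorted largest to smallest: 922, 357, 240, 106, 99 bp.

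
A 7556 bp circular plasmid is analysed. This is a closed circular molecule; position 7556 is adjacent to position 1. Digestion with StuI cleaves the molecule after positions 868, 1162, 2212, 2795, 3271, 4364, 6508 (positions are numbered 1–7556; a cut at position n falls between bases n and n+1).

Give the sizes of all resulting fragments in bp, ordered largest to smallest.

Circular molecule, 7 cuts → 7 fragments:
  1162 − 868 = 294 bp
  2212 − 1162 = 1050 bp
  2795 − 2212 = 583 bp
  3271 − 2795 = 476 bp
  4364 − 3271 = 1093 bp
  6508 − 4364 = 2144 bp
  wrap: 7556 − 6508 + 868 = 1916 bp
Sorted largest to smallest: 2144, 1916, 1093, 1050, 583, 476, 294 bp.

2144, 1916, 1093, 1050, 583, 476, 294 bp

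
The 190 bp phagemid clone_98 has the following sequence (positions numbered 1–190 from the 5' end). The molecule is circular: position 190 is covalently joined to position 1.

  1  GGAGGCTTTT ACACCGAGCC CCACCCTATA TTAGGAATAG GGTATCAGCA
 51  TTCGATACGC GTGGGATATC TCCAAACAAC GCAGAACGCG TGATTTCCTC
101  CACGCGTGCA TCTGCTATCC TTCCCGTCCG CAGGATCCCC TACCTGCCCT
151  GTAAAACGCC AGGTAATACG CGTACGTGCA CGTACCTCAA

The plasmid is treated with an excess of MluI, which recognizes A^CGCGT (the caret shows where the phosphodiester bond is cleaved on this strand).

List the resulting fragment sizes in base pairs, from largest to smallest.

MluI sites (ACGCGT) start at positions 57, 86, 102, 168.
MluI cuts after the first base of each site, so after positions 57, 86, 102, 168.
Circular molecule, 4 cuts → 4 fragments:
  58–86 → 29 bp
  87–102 → 16 bp
  103–168 → 66 bp
  169–190 then 1–57 → 22 + 57 = 79 bp
Sorted largest to smallest: 79, 66, 29, 16 bp.

79, 66, 29, 16 bp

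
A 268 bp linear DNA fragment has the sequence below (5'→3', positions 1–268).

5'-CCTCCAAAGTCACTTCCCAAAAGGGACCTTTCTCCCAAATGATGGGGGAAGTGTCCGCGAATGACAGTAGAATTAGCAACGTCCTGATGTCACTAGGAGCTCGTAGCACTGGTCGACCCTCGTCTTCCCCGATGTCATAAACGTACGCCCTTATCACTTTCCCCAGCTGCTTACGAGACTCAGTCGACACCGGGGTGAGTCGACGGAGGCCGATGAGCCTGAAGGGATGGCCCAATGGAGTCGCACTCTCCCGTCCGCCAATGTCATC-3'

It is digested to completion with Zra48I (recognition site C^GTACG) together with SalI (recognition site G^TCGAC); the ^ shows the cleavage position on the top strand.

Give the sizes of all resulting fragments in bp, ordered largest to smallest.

112, 69, 41, 30, 16 bp

The Zra48I site (CGTACG) starts at position 142.
Zra48I cuts after the first base of each site, so after position 142.
SalI sites (GTCGAC) start at positions 112, 183, 199.
SalI cuts after the first base of each site, so after positions 112, 183, 199.
Combined cut positions: 112, 142, 183, 199.
Linear molecule, 4 cuts → 5 fragments:
  1–112 → 112 bp
  113–142 → 30 bp
  143–183 → 41 bp
  184–199 → 16 bp
  200–268 → 69 bp
Sorted largest to smallest: 112, 69, 41, 30, 16 bp.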